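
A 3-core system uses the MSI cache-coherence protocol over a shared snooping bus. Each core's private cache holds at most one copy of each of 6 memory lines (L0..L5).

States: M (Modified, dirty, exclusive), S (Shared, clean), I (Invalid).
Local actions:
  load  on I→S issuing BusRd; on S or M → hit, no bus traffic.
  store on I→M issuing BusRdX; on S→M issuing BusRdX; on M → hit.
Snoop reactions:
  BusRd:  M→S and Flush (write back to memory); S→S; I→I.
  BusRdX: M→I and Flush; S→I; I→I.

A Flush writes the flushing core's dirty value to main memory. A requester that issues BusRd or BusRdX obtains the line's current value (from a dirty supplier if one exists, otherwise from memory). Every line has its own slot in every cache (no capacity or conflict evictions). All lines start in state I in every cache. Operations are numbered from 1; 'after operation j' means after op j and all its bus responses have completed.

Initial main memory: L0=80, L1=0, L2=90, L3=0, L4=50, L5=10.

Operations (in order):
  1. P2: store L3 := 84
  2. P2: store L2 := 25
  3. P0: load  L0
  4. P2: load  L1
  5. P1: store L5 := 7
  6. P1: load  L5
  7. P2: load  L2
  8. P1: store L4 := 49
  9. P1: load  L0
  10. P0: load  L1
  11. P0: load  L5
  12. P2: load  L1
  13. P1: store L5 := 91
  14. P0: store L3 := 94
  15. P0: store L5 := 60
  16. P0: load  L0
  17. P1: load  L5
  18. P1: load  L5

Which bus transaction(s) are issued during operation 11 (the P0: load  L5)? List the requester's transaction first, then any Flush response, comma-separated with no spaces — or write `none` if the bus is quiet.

step 1: P2: store L3 := 84  ⟶  IIM  (L3)  txn=BusRdX  M[L3]=0
step 2: P2: store L2 := 25  ⟶  IIM  (L2)  txn=BusRdX  M[L2]=90
step 3: P0: load  L0  ⟶  SII  (L0)  txn=BusRd  M[L0]=80
step 4: P2: load  L1  ⟶  IIS  (L1)  txn=BusRd  M[L1]=0
step 5: P1: store L5 := 7  ⟶  IMI  (L5)  txn=BusRdX  M[L5]=10
step 6: P1: load  L5  ⟶  IMI  (L5)  txn=∅  M[L5]=10
step 7: P2: load  L2  ⟶  IIM  (L2)  txn=∅  M[L2]=90
step 8: P1: store L4 := 49  ⟶  IMI  (L4)  txn=BusRdX  M[L4]=50
step 9: P1: load  L0  ⟶  SSI  (L0)  txn=BusRd  M[L0]=80
step 10: P0: load  L1  ⟶  SIS  (L1)  txn=BusRd  M[L1]=0
step 11: P0: load  L5  ⟶  SSI  (L5)  txn=BusRd+Flush  M[L5]=7
step 12: P2: load  L1  ⟶  SIS  (L1)  txn=∅  M[L1]=0
step 13: P1: store L5 := 91  ⟶  IMI  (L5)  txn=BusRdX  M[L5]=7
step 14: P0: store L3 := 94  ⟶  MII  (L3)  txn=BusRdX+Flush  M[L3]=84
step 15: P0: store L5 := 60  ⟶  MII  (L5)  txn=BusRdX+Flush  M[L5]=91
step 16: P0: load  L0  ⟶  SSI  (L0)  txn=∅  M[L0]=80
step 17: P1: load  L5  ⟶  SSI  (L5)  txn=BusRd+Flush  M[L5]=60
step 18: P1: load  L5  ⟶  SSI  (L5)  txn=∅  M[L5]=60

bus = BusRd,Flush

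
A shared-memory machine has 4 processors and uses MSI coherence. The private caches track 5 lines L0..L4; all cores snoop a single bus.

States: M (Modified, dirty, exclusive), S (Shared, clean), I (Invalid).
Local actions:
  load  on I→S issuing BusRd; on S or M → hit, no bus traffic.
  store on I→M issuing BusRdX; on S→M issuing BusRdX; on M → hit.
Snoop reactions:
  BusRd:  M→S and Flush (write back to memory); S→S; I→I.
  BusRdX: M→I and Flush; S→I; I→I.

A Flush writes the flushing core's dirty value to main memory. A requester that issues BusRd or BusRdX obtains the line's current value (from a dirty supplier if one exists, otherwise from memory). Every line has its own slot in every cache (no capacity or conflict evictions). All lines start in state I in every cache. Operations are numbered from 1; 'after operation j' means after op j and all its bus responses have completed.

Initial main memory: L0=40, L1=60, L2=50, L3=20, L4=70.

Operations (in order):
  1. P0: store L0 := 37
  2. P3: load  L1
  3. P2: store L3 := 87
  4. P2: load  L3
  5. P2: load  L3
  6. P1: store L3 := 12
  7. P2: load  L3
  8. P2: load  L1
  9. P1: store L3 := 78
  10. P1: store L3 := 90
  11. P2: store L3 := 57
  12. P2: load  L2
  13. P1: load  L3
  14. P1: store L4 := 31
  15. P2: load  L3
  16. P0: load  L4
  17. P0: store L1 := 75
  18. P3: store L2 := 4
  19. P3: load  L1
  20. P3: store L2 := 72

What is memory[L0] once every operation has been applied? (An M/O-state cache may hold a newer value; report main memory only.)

memory[L0] = 40

[1] P0: store L0 := 37 | P0:M(37), P1:I, P2:I, P3:I | bus: BusRdX
[2] P3: load  L1 | P0:I, P1:I, P2:I, P3:S(60) | bus: BusRd
[3] P2: store L3 := 87 | P0:I, P1:I, P2:M(87), P3:I | bus: BusRdX
[4] P2: load  L3 | P0:I, P1:I, P2:M(87), P3:I | bus: none
[5] P2: load  L3 | P0:I, P1:I, P2:M(87), P3:I | bus: none
[6] P1: store L3 := 12 | P0:I, P1:M(12), P2:I, P3:I | bus: BusRdX,Flush
[7] P2: load  L3 | P0:I, P1:S(12), P2:S(12), P3:I | bus: BusRd,Flush
[8] P2: load  L1 | P0:I, P1:I, P2:S(60), P3:S(60) | bus: BusRd
[9] P1: store L3 := 78 | P0:I, P1:M(78), P2:I, P3:I | bus: BusRdX
[10] P1: store L3 := 90 | P0:I, P1:M(90), P2:I, P3:I | bus: none
[11] P2: store L3 := 57 | P0:I, P1:I, P2:M(57), P3:I | bus: BusRdX,Flush
[12] P2: load  L2 | P0:I, P1:I, P2:S(50), P3:I | bus: BusRd
[13] P1: load  L3 | P0:I, P1:S(57), P2:S(57), P3:I | bus: BusRd,Flush
[14] P1: store L4 := 31 | P0:I, P1:M(31), P2:I, P3:I | bus: BusRdX
[15] P2: load  L3 | P0:I, P1:S(57), P2:S(57), P3:I | bus: none
[16] P0: load  L4 | P0:S(31), P1:S(31), P2:I, P3:I | bus: BusRd,Flush
[17] P0: store L1 := 75 | P0:M(75), P1:I, P2:I, P3:I | bus: BusRdX
[18] P3: store L2 := 4 | P0:I, P1:I, P2:I, P3:M(4) | bus: BusRdX
[19] P3: load  L1 | P0:S(75), P1:I, P2:I, P3:S(75) | bus: BusRd,Flush
[20] P3: store L2 := 72 | P0:I, P1:I, P2:I, P3:M(72) | bus: none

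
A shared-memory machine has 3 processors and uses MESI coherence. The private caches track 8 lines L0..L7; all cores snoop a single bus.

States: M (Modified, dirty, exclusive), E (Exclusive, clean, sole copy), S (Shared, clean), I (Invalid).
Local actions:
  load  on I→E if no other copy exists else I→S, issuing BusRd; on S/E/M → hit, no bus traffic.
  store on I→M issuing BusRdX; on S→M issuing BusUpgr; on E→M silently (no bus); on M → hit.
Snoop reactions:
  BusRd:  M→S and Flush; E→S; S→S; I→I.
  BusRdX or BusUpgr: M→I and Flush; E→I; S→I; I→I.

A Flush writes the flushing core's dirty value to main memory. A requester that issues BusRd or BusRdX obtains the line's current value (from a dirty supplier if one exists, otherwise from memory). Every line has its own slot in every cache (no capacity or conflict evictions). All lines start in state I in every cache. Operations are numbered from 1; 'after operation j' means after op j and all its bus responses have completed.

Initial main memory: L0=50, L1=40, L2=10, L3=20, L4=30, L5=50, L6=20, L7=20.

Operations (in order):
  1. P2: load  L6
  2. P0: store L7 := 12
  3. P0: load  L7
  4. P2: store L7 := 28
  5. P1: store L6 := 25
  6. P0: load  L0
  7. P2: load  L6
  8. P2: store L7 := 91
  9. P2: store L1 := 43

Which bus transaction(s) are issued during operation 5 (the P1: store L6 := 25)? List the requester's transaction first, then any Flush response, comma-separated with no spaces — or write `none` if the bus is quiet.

1. P2: load  L6  bus=[BusRd]  L6: P0=I P1=I P2=E  mem[L6]=20
2. P0: store L7 := 12  bus=[BusRdX]  L7: P0=M P1=I P2=I  mem[L7]=20
3. P0: load  L7  bus=[-]  L7: P0=M P1=I P2=I  mem[L7]=20
4. P2: store L7 := 28  bus=[BusRdX,Flush]  L7: P0=I P1=I P2=M  mem[L7]=12
5. P1: store L6 := 25  bus=[BusRdX]  L6: P0=I P1=M P2=I  mem[L6]=20
6. P0: load  L0  bus=[BusRd]  L0: P0=E P1=I P2=I  mem[L0]=50
7. P2: load  L6  bus=[BusRd,Flush]  L6: P0=I P1=S P2=S  mem[L6]=25
8. P2: store L7 := 91  bus=[-]  L7: P0=I P1=I P2=M  mem[L7]=12
9. P2: store L1 := 43  bus=[BusRdX]  L1: P0=I P1=I P2=M  mem[L1]=40

bus = BusRdX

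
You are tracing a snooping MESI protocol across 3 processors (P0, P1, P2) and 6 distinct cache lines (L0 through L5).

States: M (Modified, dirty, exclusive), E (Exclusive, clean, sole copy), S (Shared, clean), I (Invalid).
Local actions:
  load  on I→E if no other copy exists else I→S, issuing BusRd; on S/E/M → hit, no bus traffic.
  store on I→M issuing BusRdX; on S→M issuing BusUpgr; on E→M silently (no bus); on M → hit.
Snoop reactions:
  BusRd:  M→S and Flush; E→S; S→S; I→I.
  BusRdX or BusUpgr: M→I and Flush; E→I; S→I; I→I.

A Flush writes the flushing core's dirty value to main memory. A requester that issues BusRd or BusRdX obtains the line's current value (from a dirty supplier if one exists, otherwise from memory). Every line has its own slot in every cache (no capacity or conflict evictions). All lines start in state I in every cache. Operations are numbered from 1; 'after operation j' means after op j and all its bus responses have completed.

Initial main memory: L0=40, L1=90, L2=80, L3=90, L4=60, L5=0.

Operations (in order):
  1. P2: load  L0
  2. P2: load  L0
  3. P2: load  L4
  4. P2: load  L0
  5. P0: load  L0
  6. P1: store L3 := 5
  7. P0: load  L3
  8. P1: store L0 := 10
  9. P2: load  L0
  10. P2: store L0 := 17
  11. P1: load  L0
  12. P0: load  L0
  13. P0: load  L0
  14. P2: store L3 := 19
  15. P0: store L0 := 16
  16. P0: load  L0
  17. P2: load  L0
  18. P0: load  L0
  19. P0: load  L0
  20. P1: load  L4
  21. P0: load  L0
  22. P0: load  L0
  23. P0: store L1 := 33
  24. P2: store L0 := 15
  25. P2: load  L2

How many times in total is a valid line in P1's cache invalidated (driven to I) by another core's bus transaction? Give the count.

invalidations = 3

1. P2: load  L0  bus=[BusRd]  L0: P0=I P1=I P2=E  mem[L0]=40
2. P2: load  L0  bus=[-]  L0: P0=I P1=I P2=E  mem[L0]=40
3. P2: load  L4  bus=[BusRd]  L4: P0=I P1=I P2=E  mem[L4]=60
4. P2: load  L0  bus=[-]  L0: P0=I P1=I P2=E  mem[L0]=40
5. P0: load  L0  bus=[BusRd]  L0: P0=S P1=I P2=S  mem[L0]=40
6. P1: store L3 := 5  bus=[BusRdX]  L3: P0=I P1=M P2=I  mem[L3]=90
7. P0: load  L3  bus=[BusRd,Flush]  L3: P0=S P1=S P2=I  mem[L3]=5
8. P1: store L0 := 10  bus=[BusRdX]  L0: P0=I P1=M P2=I  mem[L0]=40
9. P2: load  L0  bus=[BusRd,Flush]  L0: P0=I P1=S P2=S  mem[L0]=10
10. P2: store L0 := 17  bus=[BusUpgr]  L0: P0=I P1=I P2=M  mem[L0]=10
11. P1: load  L0  bus=[BusRd,Flush]  L0: P0=I P1=S P2=S  mem[L0]=17
12. P0: load  L0  bus=[BusRd]  L0: P0=S P1=S P2=S  mem[L0]=17
13. P0: load  L0  bus=[-]  L0: P0=S P1=S P2=S  mem[L0]=17
14. P2: store L3 := 19  bus=[BusRdX]  L3: P0=I P1=I P2=M  mem[L3]=5
15. P0: store L0 := 16  bus=[BusUpgr]  L0: P0=M P1=I P2=I  mem[L0]=17
16. P0: load  L0  bus=[-]  L0: P0=M P1=I P2=I  mem[L0]=17
17. P2: load  L0  bus=[BusRd,Flush]  L0: P0=S P1=I P2=S  mem[L0]=16
18. P0: load  L0  bus=[-]  L0: P0=S P1=I P2=S  mem[L0]=16
19. P0: load  L0  bus=[-]  L0: P0=S P1=I P2=S  mem[L0]=16
20. P1: load  L4  bus=[BusRd]  L4: P0=I P1=S P2=S  mem[L4]=60
21. P0: load  L0  bus=[-]  L0: P0=S P1=I P2=S  mem[L0]=16
22. P0: load  L0  bus=[-]  L0: P0=S P1=I P2=S  mem[L0]=16
23. P0: store L1 := 33  bus=[BusRdX]  L1: P0=M P1=I P2=I  mem[L1]=90
24. P2: store L0 := 15  bus=[BusUpgr]  L0: P0=I P1=I P2=M  mem[L0]=16
25. P2: load  L2  bus=[BusRd]  L2: P0=I P1=I P2=E  mem[L2]=80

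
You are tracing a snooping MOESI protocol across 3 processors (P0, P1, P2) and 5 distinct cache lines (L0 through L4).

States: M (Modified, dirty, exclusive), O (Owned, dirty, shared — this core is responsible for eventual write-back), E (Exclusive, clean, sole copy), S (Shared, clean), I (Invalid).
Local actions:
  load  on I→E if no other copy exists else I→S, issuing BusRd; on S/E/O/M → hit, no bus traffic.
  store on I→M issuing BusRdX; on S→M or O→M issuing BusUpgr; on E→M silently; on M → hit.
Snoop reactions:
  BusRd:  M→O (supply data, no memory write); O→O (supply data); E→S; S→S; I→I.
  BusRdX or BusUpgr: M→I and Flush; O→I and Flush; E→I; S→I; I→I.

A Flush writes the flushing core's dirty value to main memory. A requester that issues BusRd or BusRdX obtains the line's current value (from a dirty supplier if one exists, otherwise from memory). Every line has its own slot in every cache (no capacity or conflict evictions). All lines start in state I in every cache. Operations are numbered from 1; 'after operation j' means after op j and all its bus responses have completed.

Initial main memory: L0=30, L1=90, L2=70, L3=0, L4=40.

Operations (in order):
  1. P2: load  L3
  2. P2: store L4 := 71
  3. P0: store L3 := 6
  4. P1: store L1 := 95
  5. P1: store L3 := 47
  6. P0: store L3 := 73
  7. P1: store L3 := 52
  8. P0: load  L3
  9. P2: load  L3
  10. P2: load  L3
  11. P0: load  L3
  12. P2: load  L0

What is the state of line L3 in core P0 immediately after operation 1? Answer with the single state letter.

  op1 P2: load  L3 → I/I/E on L3; bus BusRd; mem=0
  op2 P2: store L4 := 71 → I/I/M on L4; bus BusRdX; mem=40
  op3 P0: store L3 := 6 → M/I/I on L3; bus BusRdX; mem=0
  op4 P1: store L1 := 95 → I/M/I on L1; bus BusRdX; mem=90
  op5 P1: store L3 := 47 → I/M/I on L3; bus BusRdX Flush; mem=6
  op6 P0: store L3 := 73 → M/I/I on L3; bus BusRdX Flush; mem=47
  op7 P1: store L3 := 52 → I/M/I on L3; bus BusRdX Flush; mem=73
  op8 P0: load  L3 → S/O/I on L3; bus BusRd; mem=73
  op9 P2: load  L3 → S/O/S on L3; bus BusRd; mem=73
  op10 P2: load  L3 → S/O/S on L3; bus (none); mem=73
  op11 P0: load  L3 → S/O/S on L3; bus (none); mem=73
  op12 P2: load  L0 → I/I/E on L0; bus BusRd; mem=30

state = I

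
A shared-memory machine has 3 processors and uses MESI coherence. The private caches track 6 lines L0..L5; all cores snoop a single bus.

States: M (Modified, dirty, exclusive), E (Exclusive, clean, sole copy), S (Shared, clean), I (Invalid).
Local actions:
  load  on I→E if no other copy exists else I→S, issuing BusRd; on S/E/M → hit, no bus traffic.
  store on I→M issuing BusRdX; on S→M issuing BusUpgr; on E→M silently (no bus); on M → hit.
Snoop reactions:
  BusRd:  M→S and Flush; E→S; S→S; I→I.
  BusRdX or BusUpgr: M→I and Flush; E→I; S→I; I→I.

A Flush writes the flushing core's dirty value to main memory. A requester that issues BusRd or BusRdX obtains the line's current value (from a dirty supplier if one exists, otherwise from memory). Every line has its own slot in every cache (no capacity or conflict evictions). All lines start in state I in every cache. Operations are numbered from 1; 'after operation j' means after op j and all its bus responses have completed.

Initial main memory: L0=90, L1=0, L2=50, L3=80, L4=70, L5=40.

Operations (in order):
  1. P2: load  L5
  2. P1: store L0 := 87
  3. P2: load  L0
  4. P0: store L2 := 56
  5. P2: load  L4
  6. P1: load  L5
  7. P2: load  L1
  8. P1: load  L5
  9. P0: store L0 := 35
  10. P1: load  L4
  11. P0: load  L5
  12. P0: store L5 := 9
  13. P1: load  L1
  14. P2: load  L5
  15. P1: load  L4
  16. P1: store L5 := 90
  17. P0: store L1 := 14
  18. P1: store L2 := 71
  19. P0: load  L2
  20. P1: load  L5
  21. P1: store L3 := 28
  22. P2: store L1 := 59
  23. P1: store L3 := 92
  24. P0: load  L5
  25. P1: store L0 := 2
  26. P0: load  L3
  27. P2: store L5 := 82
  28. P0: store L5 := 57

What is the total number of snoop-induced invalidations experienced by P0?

  op1 P2: load  L5 → I/I/E on L5; bus BusRd; mem=40
  op2 P1: store L0 := 87 → I/M/I on L0; bus BusRdX; mem=90
  op3 P2: load  L0 → I/S/S on L0; bus BusRd Flush; mem=87
  op4 P0: store L2 := 56 → M/I/I on L2; bus BusRdX; mem=50
  op5 P2: load  L4 → I/I/E on L4; bus BusRd; mem=70
  op6 P1: load  L5 → I/S/S on L5; bus BusRd; mem=40
  op7 P2: load  L1 → I/I/E on L1; bus BusRd; mem=0
  op8 P1: load  L5 → I/S/S on L5; bus (none); mem=40
  op9 P0: store L0 := 35 → M/I/I on L0; bus BusRdX; mem=87
  op10 P1: load  L4 → I/S/S on L4; bus BusRd; mem=70
  op11 P0: load  L5 → S/S/S on L5; bus BusRd; mem=40
  op12 P0: store L5 := 9 → M/I/I on L5; bus BusUpgr; mem=40
  op13 P1: load  L1 → I/S/S on L1; bus BusRd; mem=0
  op14 P2: load  L5 → S/I/S on L5; bus BusRd Flush; mem=9
  op15 P1: load  L4 → I/S/S on L4; bus (none); mem=70
  op16 P1: store L5 := 90 → I/M/I on L5; bus BusRdX; mem=9
  op17 P0: store L1 := 14 → M/I/I on L1; bus BusRdX; mem=0
  op18 P1: store L2 := 71 → I/M/I on L2; bus BusRdX Flush; mem=56
  op19 P0: load  L2 → S/S/I on L2; bus BusRd Flush; mem=71
  op20 P1: load  L5 → I/M/I on L5; bus (none); mem=9
  op21 P1: store L3 := 28 → I/M/I on L3; bus BusRdX; mem=80
  op22 P2: store L1 := 59 → I/I/M on L1; bus BusRdX Flush; mem=14
  op23 P1: store L3 := 92 → I/M/I on L3; bus (none); mem=80
  op24 P0: load  L5 → S/S/I on L5; bus BusRd Flush; mem=90
  op25 P1: store L0 := 2 → I/M/I on L0; bus BusRdX Flush; mem=35
  op26 P0: load  L3 → S/S/I on L3; bus BusRd Flush; mem=92
  op27 P2: store L5 := 82 → I/I/M on L5; bus BusRdX; mem=90
  op28 P0: store L5 := 57 → M/I/I on L5; bus BusRdX Flush; mem=82

invalidations = 5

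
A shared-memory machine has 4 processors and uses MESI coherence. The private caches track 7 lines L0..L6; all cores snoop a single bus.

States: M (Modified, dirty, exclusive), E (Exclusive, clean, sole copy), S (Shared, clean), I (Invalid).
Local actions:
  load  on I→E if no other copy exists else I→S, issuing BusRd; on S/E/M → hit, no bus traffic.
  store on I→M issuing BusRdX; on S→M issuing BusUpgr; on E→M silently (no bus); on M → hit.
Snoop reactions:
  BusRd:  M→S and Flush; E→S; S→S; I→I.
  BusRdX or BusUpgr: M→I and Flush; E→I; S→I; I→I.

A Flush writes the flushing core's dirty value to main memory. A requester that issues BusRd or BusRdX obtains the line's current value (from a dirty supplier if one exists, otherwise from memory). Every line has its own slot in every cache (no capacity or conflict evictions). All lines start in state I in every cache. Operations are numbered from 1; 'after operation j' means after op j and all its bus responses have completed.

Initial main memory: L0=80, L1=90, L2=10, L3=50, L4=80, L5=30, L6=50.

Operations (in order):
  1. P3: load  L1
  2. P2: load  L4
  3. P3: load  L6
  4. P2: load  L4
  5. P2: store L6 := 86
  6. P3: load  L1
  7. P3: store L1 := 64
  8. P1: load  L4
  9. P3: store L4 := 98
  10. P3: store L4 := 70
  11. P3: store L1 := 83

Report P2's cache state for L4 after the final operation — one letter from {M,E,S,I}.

  op1 P3: load  L1 → I/I/I/E on L1; bus BusRd; mem=90
  op2 P2: load  L4 → I/I/E/I on L4; bus BusRd; mem=80
  op3 P3: load  L6 → I/I/I/E on L6; bus BusRd; mem=50
  op4 P2: load  L4 → I/I/E/I on L4; bus (none); mem=80
  op5 P2: store L6 := 86 → I/I/M/I on L6; bus BusRdX; mem=50
  op6 P3: load  L1 → I/I/I/E on L1; bus (none); mem=90
  op7 P3: store L1 := 64 → I/I/I/M on L1; bus (none); mem=90
  op8 P1: load  L4 → I/S/S/I on L4; bus BusRd; mem=80
  op9 P3: store L4 := 98 → I/I/I/M on L4; bus BusRdX; mem=80
  op10 P3: store L4 := 70 → I/I/I/M on L4; bus (none); mem=80
  op11 P3: store L1 := 83 → I/I/I/M on L1; bus (none); mem=90

state = I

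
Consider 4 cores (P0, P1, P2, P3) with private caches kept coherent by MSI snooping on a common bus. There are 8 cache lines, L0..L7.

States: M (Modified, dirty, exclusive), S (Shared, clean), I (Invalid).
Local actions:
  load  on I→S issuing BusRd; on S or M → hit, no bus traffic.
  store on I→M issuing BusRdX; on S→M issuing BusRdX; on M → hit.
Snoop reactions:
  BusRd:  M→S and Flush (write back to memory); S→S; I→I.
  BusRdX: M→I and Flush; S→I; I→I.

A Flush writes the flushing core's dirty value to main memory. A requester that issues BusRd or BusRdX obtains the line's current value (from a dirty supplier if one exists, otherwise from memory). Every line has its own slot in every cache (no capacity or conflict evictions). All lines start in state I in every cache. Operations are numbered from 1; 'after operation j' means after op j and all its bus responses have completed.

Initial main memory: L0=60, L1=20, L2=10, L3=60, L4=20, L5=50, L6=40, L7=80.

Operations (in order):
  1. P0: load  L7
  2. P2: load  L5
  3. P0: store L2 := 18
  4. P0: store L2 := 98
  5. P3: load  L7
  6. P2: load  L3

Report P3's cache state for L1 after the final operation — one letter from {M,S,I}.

state = I

[1] P0: load  L7 | P0:S(80), P1:I, P2:I, P3:I | bus: BusRd
[2] P2: load  L5 | P0:I, P1:I, P2:S(50), P3:I | bus: BusRd
[3] P0: store L2 := 18 | P0:M(18), P1:I, P2:I, P3:I | bus: BusRdX
[4] P0: store L2 := 98 | P0:M(98), P1:I, P2:I, P3:I | bus: none
[5] P3: load  L7 | P0:S(80), P1:I, P2:I, P3:S(80) | bus: BusRd
[6] P2: load  L3 | P0:I, P1:I, P2:S(60), P3:I | bus: BusRd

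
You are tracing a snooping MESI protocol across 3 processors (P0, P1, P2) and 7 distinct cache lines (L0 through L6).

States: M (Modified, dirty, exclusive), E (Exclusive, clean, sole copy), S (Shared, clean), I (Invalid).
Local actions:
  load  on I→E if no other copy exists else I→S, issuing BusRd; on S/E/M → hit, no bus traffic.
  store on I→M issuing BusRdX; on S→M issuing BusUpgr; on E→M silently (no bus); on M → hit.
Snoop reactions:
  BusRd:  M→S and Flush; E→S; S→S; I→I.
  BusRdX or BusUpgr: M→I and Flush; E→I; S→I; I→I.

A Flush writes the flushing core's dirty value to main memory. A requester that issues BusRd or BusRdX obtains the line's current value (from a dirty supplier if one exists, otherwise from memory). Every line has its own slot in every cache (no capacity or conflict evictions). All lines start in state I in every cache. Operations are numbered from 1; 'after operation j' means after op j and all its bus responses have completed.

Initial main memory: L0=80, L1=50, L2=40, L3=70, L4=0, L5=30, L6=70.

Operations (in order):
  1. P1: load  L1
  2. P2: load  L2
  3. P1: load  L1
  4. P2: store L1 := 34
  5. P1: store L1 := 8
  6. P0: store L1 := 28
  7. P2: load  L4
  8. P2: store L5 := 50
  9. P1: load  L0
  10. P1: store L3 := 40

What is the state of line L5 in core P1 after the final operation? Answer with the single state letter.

state = I

[1] P1: load  L1 | P0:I, P1:E(50), P2:I | bus: BusRd
[2] P2: load  L2 | P0:I, P1:I, P2:E(40) | bus: BusRd
[3] P1: load  L1 | P0:I, P1:E(50), P2:I | bus: none
[4] P2: store L1 := 34 | P0:I, P1:I, P2:M(34) | bus: BusRdX
[5] P1: store L1 := 8 | P0:I, P1:M(8), P2:I | bus: BusRdX,Flush
[6] P0: store L1 := 28 | P0:M(28), P1:I, P2:I | bus: BusRdX,Flush
[7] P2: load  L4 | P0:I, P1:I, P2:E(0) | bus: BusRd
[8] P2: store L5 := 50 | P0:I, P1:I, P2:M(50) | bus: BusRdX
[9] P1: load  L0 | P0:I, P1:E(80), P2:I | bus: BusRd
[10] P1: store L3 := 40 | P0:I, P1:M(40), P2:I | bus: BusRdX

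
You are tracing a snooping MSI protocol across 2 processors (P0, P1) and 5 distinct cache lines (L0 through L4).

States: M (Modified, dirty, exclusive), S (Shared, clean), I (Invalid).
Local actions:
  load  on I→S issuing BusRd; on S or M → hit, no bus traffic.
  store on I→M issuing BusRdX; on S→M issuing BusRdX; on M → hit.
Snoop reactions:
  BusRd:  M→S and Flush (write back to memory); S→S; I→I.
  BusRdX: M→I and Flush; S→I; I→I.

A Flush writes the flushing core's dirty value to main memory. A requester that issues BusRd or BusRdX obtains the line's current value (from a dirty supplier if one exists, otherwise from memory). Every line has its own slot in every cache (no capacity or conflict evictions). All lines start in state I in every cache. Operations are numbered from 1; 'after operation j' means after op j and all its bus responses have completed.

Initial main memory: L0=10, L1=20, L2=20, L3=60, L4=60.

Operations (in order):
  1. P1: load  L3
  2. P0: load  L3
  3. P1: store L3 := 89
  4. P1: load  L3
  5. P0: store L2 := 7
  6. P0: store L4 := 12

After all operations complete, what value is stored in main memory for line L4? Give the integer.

step 1: P1: load  L3  ⟶  IS  (L3)  txn=BusRd  M[L3]=60
step 2: P0: load  L3  ⟶  SS  (L3)  txn=BusRd  M[L3]=60
step 3: P1: store L3 := 89  ⟶  IM  (L3)  txn=BusRdX  M[L3]=60
step 4: P1: load  L3  ⟶  IM  (L3)  txn=∅  M[L3]=60
step 5: P0: store L2 := 7  ⟶  MI  (L2)  txn=BusRdX  M[L2]=20
step 6: P0: store L4 := 12  ⟶  MI  (L4)  txn=BusRdX  M[L4]=60

memory[L4] = 60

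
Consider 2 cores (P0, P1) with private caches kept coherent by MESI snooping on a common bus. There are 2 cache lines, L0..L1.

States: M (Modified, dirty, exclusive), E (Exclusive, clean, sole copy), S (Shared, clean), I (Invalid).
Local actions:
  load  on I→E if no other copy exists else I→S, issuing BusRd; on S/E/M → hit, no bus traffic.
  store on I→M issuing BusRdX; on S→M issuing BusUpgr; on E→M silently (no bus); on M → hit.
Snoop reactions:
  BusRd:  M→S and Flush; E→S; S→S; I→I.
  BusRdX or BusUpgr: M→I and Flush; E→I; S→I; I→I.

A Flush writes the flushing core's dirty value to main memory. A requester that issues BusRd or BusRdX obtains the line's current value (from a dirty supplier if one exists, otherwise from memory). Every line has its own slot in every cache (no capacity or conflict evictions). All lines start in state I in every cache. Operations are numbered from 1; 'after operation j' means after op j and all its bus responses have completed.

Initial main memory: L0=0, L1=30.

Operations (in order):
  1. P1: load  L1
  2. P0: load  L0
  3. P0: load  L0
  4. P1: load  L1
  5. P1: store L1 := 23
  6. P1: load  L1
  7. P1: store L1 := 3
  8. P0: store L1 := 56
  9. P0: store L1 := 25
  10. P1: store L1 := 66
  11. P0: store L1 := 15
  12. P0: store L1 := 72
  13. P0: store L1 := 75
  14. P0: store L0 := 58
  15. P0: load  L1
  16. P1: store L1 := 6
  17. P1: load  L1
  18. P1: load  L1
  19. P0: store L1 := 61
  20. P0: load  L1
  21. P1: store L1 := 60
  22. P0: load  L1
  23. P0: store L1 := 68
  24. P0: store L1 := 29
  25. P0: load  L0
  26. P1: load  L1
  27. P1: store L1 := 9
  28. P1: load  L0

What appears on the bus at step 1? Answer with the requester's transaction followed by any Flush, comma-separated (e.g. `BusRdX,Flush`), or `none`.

[1] P1: load  L1 | P0:I, P1:E(30) | bus: BusRd
[2] P0: load  L0 | P0:E(0), P1:I | bus: BusRd
[3] P0: load  L0 | P0:E(0), P1:I | bus: none
[4] P1: load  L1 | P0:I, P1:E(30) | bus: none
[5] P1: store L1 := 23 | P0:I, P1:M(23) | bus: none
[6] P1: load  L1 | P0:I, P1:M(23) | bus: none
[7] P1: store L1 := 3 | P0:I, P1:M(3) | bus: none
[8] P0: store L1 := 56 | P0:M(56), P1:I | bus: BusRdX,Flush
[9] P0: store L1 := 25 | P0:M(25), P1:I | bus: none
[10] P1: store L1 := 66 | P0:I, P1:M(66) | bus: BusRdX,Flush
[11] P0: store L1 := 15 | P0:M(15), P1:I | bus: BusRdX,Flush
[12] P0: store L1 := 72 | P0:M(72), P1:I | bus: none
[13] P0: store L1 := 75 | P0:M(75), P1:I | bus: none
[14] P0: store L0 := 58 | P0:M(58), P1:I | bus: none
[15] P0: load  L1 | P0:M(75), P1:I | bus: none
[16] P1: store L1 := 6 | P0:I, P1:M(6) | bus: BusRdX,Flush
[17] P1: load  L1 | P0:I, P1:M(6) | bus: none
[18] P1: load  L1 | P0:I, P1:M(6) | bus: none
[19] P0: store L1 := 61 | P0:M(61), P1:I | bus: BusRdX,Flush
[20] P0: load  L1 | P0:M(61), P1:I | bus: none
[21] P1: store L1 := 60 | P0:I, P1:M(60) | bus: BusRdX,Flush
[22] P0: load  L1 | P0:S(60), P1:S(60) | bus: BusRd,Flush
[23] P0: store L1 := 68 | P0:M(68), P1:I | bus: BusUpgr
[24] P0: store L1 := 29 | P0:M(29), P1:I | bus: none
[25] P0: load  L0 | P0:M(58), P1:I | bus: none
[26] P1: load  L1 | P0:S(29), P1:S(29) | bus: BusRd,Flush
[27] P1: store L1 := 9 | P0:I, P1:M(9) | bus: BusUpgr
[28] P1: load  L0 | P0:S(58), P1:S(58) | bus: BusRd,Flush

bus = BusRd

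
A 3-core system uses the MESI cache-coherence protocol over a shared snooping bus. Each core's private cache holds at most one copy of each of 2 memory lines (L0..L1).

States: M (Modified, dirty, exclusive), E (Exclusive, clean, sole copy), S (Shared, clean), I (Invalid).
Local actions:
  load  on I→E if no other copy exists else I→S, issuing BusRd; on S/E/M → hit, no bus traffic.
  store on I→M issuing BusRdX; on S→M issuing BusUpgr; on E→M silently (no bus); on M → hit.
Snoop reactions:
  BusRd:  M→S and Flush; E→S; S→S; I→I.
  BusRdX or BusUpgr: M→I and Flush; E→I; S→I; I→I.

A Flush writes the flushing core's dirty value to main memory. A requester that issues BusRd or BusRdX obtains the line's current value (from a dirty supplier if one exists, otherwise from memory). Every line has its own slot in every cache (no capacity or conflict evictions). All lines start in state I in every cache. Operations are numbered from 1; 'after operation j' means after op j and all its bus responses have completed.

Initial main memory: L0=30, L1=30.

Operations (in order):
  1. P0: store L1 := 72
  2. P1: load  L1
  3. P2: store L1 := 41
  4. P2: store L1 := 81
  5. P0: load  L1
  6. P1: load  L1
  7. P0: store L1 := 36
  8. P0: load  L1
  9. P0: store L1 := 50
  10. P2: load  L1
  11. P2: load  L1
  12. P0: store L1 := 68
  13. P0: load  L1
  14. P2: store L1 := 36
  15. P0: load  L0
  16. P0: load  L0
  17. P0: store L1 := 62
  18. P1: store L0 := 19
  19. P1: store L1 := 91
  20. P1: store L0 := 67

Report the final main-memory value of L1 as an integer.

step 1: P0: store L1 := 72  ⟶  MII  (L1)  txn=BusRdX  M[L1]=30
step 2: P1: load  L1  ⟶  SSI  (L1)  txn=BusRd+Flush  M[L1]=72
step 3: P2: store L1 := 41  ⟶  IIM  (L1)  txn=BusRdX  M[L1]=72
step 4: P2: store L1 := 81  ⟶  IIM  (L1)  txn=∅  M[L1]=72
step 5: P0: load  L1  ⟶  SIS  (L1)  txn=BusRd+Flush  M[L1]=81
step 6: P1: load  L1  ⟶  SSS  (L1)  txn=BusRd  M[L1]=81
step 7: P0: store L1 := 36  ⟶  MII  (L1)  txn=BusUpgr  M[L1]=81
step 8: P0: load  L1  ⟶  MII  (L1)  txn=∅  M[L1]=81
step 9: P0: store L1 := 50  ⟶  MII  (L1)  txn=∅  M[L1]=81
step 10: P2: load  L1  ⟶  SIS  (L1)  txn=BusRd+Flush  M[L1]=50
step 11: P2: load  L1  ⟶  SIS  (L1)  txn=∅  M[L1]=50
step 12: P0: store L1 := 68  ⟶  MII  (L1)  txn=BusUpgr  M[L1]=50
step 13: P0: load  L1  ⟶  MII  (L1)  txn=∅  M[L1]=50
step 14: P2: store L1 := 36  ⟶  IIM  (L1)  txn=BusRdX+Flush  M[L1]=68
step 15: P0: load  L0  ⟶  EII  (L0)  txn=BusRd  M[L0]=30
step 16: P0: load  L0  ⟶  EII  (L0)  txn=∅  M[L0]=30
step 17: P0: store L1 := 62  ⟶  MII  (L1)  txn=BusRdX+Flush  M[L1]=36
step 18: P1: store L0 := 19  ⟶  IMI  (L0)  txn=BusRdX  M[L0]=30
step 19: P1: store L1 := 91  ⟶  IMI  (L1)  txn=BusRdX+Flush  M[L1]=62
step 20: P1: store L0 := 67  ⟶  IMI  (L0)  txn=∅  M[L0]=30

memory[L1] = 62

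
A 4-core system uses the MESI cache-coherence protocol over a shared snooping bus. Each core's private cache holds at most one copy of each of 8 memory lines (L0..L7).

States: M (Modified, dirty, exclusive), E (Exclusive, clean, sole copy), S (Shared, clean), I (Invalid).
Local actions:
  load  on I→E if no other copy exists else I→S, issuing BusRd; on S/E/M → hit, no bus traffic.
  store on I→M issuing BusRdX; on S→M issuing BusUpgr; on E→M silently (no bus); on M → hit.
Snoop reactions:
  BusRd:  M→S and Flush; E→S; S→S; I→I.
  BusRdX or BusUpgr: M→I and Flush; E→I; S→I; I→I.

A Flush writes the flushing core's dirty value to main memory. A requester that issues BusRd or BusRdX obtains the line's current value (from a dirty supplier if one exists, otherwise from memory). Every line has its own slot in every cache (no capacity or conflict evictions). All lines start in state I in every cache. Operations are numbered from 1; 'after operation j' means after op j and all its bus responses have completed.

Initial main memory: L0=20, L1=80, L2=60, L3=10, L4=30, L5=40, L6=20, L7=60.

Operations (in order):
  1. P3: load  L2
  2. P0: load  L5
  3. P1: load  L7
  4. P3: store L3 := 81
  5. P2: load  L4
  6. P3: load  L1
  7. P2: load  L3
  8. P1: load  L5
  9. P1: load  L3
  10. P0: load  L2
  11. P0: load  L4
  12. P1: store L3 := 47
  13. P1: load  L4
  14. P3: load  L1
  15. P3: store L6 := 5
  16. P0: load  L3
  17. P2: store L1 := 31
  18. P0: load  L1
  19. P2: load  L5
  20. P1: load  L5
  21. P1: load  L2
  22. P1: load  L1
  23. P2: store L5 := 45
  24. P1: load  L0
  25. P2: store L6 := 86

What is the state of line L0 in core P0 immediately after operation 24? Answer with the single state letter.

  op1 P3: load  L2 → I/I/I/E on L2; bus BusRd; mem=60
  op2 P0: load  L5 → E/I/I/I on L5; bus BusRd; mem=40
  op3 P1: load  L7 → I/E/I/I on L7; bus BusRd; mem=60
  op4 P3: store L3 := 81 → I/I/I/M on L3; bus BusRdX; mem=10
  op5 P2: load  L4 → I/I/E/I on L4; bus BusRd; mem=30
  op6 P3: load  L1 → I/I/I/E on L1; bus BusRd; mem=80
  op7 P2: load  L3 → I/I/S/S on L3; bus BusRd Flush; mem=81
  op8 P1: load  L5 → S/S/I/I on L5; bus BusRd; mem=40
  op9 P1: load  L3 → I/S/S/S on L3; bus BusRd; mem=81
  op10 P0: load  L2 → S/I/I/S on L2; bus BusRd; mem=60
  op11 P0: load  L4 → S/I/S/I on L4; bus BusRd; mem=30
  op12 P1: store L3 := 47 → I/M/I/I on L3; bus BusUpgr; mem=81
  op13 P1: load  L4 → S/S/S/I on L4; bus BusRd; mem=30
  op14 P3: load  L1 → I/I/I/E on L1; bus (none); mem=80
  op15 P3: store L6 := 5 → I/I/I/M on L6; bus BusRdX; mem=20
  op16 P0: load  L3 → S/S/I/I on L3; bus BusRd Flush; mem=47
  op17 P2: store L1 := 31 → I/I/M/I on L1; bus BusRdX; mem=80
  op18 P0: load  L1 → S/I/S/I on L1; bus BusRd Flush; mem=31
  op19 P2: load  L5 → S/S/S/I on L5; bus BusRd; mem=40
  op20 P1: load  L5 → S/S/S/I on L5; bus (none); mem=40
  op21 P1: load  L2 → S/S/I/S on L2; bus BusRd; mem=60
  op22 P1: load  L1 → S/S/S/I on L1; bus BusRd; mem=31
  op23 P2: store L5 := 45 → I/I/M/I on L5; bus BusUpgr; mem=40
  op24 P1: load  L0 → I/E/I/I on L0; bus BusRd; mem=20
  op25 P2: store L6 := 86 → I/I/M/I on L6; bus BusRdX Flush; mem=5

state = I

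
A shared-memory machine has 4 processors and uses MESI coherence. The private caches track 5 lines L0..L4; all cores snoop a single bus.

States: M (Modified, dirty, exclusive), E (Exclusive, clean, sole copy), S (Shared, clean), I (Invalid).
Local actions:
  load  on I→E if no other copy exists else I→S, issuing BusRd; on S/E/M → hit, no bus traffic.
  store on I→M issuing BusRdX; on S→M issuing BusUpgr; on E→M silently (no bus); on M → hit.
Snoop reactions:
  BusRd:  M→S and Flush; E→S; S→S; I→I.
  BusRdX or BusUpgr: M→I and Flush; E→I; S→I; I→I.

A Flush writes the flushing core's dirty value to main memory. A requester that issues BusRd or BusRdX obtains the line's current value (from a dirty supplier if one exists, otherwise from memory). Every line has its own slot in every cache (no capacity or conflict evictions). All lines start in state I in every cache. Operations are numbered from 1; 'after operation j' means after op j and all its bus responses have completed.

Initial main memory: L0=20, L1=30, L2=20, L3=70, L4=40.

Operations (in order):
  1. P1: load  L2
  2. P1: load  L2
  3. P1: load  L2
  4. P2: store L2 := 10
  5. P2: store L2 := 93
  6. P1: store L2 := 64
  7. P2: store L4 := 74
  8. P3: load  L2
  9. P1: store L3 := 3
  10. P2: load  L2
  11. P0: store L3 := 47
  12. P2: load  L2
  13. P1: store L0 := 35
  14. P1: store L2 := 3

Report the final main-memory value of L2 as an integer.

memory[L2] = 64

1. P1: load  L2  bus=[BusRd]  L2: P0=I P1=E P2=I P3=I  mem[L2]=20
2. P1: load  L2  bus=[-]  L2: P0=I P1=E P2=I P3=I  mem[L2]=20
3. P1: load  L2  bus=[-]  L2: P0=I P1=E P2=I P3=I  mem[L2]=20
4. P2: store L2 := 10  bus=[BusRdX]  L2: P0=I P1=I P2=M P3=I  mem[L2]=20
5. P2: store L2 := 93  bus=[-]  L2: P0=I P1=I P2=M P3=I  mem[L2]=20
6. P1: store L2 := 64  bus=[BusRdX,Flush]  L2: P0=I P1=M P2=I P3=I  mem[L2]=93
7. P2: store L4 := 74  bus=[BusRdX]  L4: P0=I P1=I P2=M P3=I  mem[L4]=40
8. P3: load  L2  bus=[BusRd,Flush]  L2: P0=I P1=S P2=I P3=S  mem[L2]=64
9. P1: store L3 := 3  bus=[BusRdX]  L3: P0=I P1=M P2=I P3=I  mem[L3]=70
10. P2: load  L2  bus=[BusRd]  L2: P0=I P1=S P2=S P3=S  mem[L2]=64
11. P0: store L3 := 47  bus=[BusRdX,Flush]  L3: P0=M P1=I P2=I P3=I  mem[L3]=3
12. P2: load  L2  bus=[-]  L2: P0=I P1=S P2=S P3=S  mem[L2]=64
13. P1: store L0 := 35  bus=[BusRdX]  L0: P0=I P1=M P2=I P3=I  mem[L0]=20
14. P1: store L2 := 3  bus=[BusUpgr]  L2: P0=I P1=M P2=I P3=I  mem[L2]=64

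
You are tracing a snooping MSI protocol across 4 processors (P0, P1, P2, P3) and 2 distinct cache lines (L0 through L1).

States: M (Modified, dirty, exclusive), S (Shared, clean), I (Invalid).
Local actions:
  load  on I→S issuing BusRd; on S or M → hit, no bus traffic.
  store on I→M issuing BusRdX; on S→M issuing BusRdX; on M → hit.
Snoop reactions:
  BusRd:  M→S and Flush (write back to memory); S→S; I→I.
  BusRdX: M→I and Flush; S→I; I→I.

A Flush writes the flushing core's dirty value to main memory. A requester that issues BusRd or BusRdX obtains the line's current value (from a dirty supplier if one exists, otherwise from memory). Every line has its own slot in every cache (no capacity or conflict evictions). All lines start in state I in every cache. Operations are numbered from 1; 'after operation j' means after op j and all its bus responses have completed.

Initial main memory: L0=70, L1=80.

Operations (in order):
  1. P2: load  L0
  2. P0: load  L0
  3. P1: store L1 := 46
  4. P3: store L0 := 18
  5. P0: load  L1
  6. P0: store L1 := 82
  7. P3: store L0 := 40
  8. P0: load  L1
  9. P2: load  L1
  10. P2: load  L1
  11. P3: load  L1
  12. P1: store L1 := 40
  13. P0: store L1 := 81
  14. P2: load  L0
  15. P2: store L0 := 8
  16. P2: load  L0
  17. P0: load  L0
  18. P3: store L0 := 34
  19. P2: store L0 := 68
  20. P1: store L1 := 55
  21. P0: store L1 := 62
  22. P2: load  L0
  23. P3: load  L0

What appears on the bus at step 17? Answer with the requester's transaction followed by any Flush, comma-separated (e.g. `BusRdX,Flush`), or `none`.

[1] P2: load  L0 | P0:I, P1:I, P2:S(70), P3:I | bus: BusRd
[2] P0: load  L0 | P0:S(70), P1:I, P2:S(70), P3:I | bus: BusRd
[3] P1: store L1 := 46 | P0:I, P1:M(46), P2:I, P3:I | bus: BusRdX
[4] P3: store L0 := 18 | P0:I, P1:I, P2:I, P3:M(18) | bus: BusRdX
[5] P0: load  L1 | P0:S(46), P1:S(46), P2:I, P3:I | bus: BusRd,Flush
[6] P0: store L1 := 82 | P0:M(82), P1:I, P2:I, P3:I | bus: BusRdX
[7] P3: store L0 := 40 | P0:I, P1:I, P2:I, P3:M(40) | bus: none
[8] P0: load  L1 | P0:M(82), P1:I, P2:I, P3:I | bus: none
[9] P2: load  L1 | P0:S(82), P1:I, P2:S(82), P3:I | bus: BusRd,Flush
[10] P2: load  L1 | P0:S(82), P1:I, P2:S(82), P3:I | bus: none
[11] P3: load  L1 | P0:S(82), P1:I, P2:S(82), P3:S(82) | bus: BusRd
[12] P1: store L1 := 40 | P0:I, P1:M(40), P2:I, P3:I | bus: BusRdX
[13] P0: store L1 := 81 | P0:M(81), P1:I, P2:I, P3:I | bus: BusRdX,Flush
[14] P2: load  L0 | P0:I, P1:I, P2:S(40), P3:S(40) | bus: BusRd,Flush
[15] P2: store L0 := 8 | P0:I, P1:I, P2:M(8), P3:I | bus: BusRdX
[16] P2: load  L0 | P0:I, P1:I, P2:M(8), P3:I | bus: none
[17] P0: load  L0 | P0:S(8), P1:I, P2:S(8), P3:I | bus: BusRd,Flush
[18] P3: store L0 := 34 | P0:I, P1:I, P2:I, P3:M(34) | bus: BusRdX
[19] P2: store L0 := 68 | P0:I, P1:I, P2:M(68), P3:I | bus: BusRdX,Flush
[20] P1: store L1 := 55 | P0:I, P1:M(55), P2:I, P3:I | bus: BusRdX,Flush
[21] P0: store L1 := 62 | P0:M(62), P1:I, P2:I, P3:I | bus: BusRdX,Flush
[22] P2: load  L0 | P0:I, P1:I, P2:M(68), P3:I | bus: none
[23] P3: load  L0 | P0:I, P1:I, P2:S(68), P3:S(68) | bus: BusRd,Flush

bus = BusRd,Flush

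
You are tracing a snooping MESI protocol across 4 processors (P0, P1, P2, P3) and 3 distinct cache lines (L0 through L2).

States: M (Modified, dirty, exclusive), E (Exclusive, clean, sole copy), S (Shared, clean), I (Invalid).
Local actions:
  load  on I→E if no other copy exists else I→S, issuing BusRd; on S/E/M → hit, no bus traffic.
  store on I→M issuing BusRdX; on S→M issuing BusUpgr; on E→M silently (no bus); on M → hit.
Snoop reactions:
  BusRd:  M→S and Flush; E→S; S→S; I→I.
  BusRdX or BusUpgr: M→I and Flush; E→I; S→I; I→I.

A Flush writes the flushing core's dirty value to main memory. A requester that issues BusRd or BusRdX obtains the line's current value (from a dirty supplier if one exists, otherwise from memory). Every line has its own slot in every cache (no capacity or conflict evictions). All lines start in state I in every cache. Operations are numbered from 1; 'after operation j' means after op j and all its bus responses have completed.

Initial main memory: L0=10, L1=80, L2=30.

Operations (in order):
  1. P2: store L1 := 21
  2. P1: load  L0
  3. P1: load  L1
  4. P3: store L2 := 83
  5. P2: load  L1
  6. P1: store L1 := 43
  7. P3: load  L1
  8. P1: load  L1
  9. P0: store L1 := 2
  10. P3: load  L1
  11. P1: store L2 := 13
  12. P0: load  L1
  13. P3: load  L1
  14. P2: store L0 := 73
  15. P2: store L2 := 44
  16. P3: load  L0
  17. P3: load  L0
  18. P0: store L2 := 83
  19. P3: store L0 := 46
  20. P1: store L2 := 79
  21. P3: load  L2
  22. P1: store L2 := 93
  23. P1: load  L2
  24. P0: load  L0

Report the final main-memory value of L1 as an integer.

memory[L1] = 2

step 1: P2: store L1 := 21  ⟶  IIMI  (L1)  txn=BusRdX  M[L1]=80
step 2: P1: load  L0  ⟶  IEII  (L0)  txn=BusRd  M[L0]=10
step 3: P1: load  L1  ⟶  ISSI  (L1)  txn=BusRd+Flush  M[L1]=21
step 4: P3: store L2 := 83  ⟶  IIIM  (L2)  txn=BusRdX  M[L2]=30
step 5: P2: load  L1  ⟶  ISSI  (L1)  txn=∅  M[L1]=21
step 6: P1: store L1 := 43  ⟶  IMII  (L1)  txn=BusUpgr  M[L1]=21
step 7: P3: load  L1  ⟶  ISIS  (L1)  txn=BusRd+Flush  M[L1]=43
step 8: P1: load  L1  ⟶  ISIS  (L1)  txn=∅  M[L1]=43
step 9: P0: store L1 := 2  ⟶  MIII  (L1)  txn=BusRdX  M[L1]=43
step 10: P3: load  L1  ⟶  SIIS  (L1)  txn=BusRd+Flush  M[L1]=2
step 11: P1: store L2 := 13  ⟶  IMII  (L2)  txn=BusRdX+Flush  M[L2]=83
step 12: P0: load  L1  ⟶  SIIS  (L1)  txn=∅  M[L1]=2
step 13: P3: load  L1  ⟶  SIIS  (L1)  txn=∅  M[L1]=2
step 14: P2: store L0 := 73  ⟶  IIMI  (L0)  txn=BusRdX  M[L0]=10
step 15: P2: store L2 := 44  ⟶  IIMI  (L2)  txn=BusRdX+Flush  M[L2]=13
step 16: P3: load  L0  ⟶  IISS  (L0)  txn=BusRd+Flush  M[L0]=73
step 17: P3: load  L0  ⟶  IISS  (L0)  txn=∅  M[L0]=73
step 18: P0: store L2 := 83  ⟶  MIII  (L2)  txn=BusRdX+Flush  M[L2]=44
step 19: P3: store L0 := 46  ⟶  IIIM  (L0)  txn=BusUpgr  M[L0]=73
step 20: P1: store L2 := 79  ⟶  IMII  (L2)  txn=BusRdX+Flush  M[L2]=83
step 21: P3: load  L2  ⟶  ISIS  (L2)  txn=BusRd+Flush  M[L2]=79
step 22: P1: store L2 := 93  ⟶  IMII  (L2)  txn=BusUpgr  M[L2]=79
step 23: P1: load  L2  ⟶  IMII  (L2)  txn=∅  M[L2]=79
step 24: P0: load  L0  ⟶  SIIS  (L0)  txn=BusRd+Flush  M[L0]=46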